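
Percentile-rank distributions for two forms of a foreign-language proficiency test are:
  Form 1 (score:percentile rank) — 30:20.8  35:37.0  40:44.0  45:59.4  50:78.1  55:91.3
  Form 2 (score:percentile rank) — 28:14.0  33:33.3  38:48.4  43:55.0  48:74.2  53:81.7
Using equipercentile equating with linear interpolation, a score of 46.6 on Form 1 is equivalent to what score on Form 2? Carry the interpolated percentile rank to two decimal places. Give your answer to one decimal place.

PR of 46.6 on Form 1: 59.4 + (46.6 − 45)/(50 − 45) × (78.1 − 59.4) = 65.38
On Form 2, PR 65.38 falls between score 43 (PR 55.0) and 48 (PR 74.2).
Interpolate: 43 + (65.38 − 55.0)/(74.2 − 55.0) × (48 − 43) = 45.7

45.7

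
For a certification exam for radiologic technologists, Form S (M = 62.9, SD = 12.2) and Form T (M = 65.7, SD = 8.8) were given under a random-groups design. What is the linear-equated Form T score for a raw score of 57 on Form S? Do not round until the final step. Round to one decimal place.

61.4

Linear equating: y = (SD_Y/SD_X)(x − M_X) + M_Y
y = (8.8/12.2)(57 − 62.9) + 65.7
y = 0.721311 × -5.9 + 65.7 = -4.2557 + 65.7 = 61.4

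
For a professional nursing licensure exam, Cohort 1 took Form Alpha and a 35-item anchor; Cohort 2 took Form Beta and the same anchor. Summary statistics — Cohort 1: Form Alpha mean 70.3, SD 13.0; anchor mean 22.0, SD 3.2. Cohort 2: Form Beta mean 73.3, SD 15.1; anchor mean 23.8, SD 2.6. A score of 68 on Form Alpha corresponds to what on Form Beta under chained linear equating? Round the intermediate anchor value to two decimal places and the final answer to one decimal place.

Form Alpha → anchor (Cohort 1): v = (3.2/13.0)(68 − 70.3) + 22.0 = 21.43
anchor → Form Beta (Cohort 2): y = (15.1/2.6)(21.43 − 23.8) + 73.3 = 59.5

59.5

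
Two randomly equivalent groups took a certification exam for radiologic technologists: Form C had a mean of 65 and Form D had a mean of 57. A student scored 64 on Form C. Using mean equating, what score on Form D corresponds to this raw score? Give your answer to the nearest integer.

Mean equating: y = x + (M_Y − M_X) = 64 + (57 − 65) = 56

56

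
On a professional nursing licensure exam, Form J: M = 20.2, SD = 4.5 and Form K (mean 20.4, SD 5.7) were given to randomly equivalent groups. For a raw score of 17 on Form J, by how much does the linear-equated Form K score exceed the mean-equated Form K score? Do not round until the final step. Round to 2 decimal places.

-0.85

Mean-equated: 17 + (20.4 − 20.2) = 17.20
Linear-equated: (5.7/4.5)(17 − 20.2) + 20.4 = 16.347
Difference = 16.347 − 17.20 = -0.85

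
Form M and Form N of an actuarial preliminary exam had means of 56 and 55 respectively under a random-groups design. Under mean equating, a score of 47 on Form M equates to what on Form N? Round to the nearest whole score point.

Mean equating: y = x + (M_Y − M_X) = 47 + (55 − 56) = 46

46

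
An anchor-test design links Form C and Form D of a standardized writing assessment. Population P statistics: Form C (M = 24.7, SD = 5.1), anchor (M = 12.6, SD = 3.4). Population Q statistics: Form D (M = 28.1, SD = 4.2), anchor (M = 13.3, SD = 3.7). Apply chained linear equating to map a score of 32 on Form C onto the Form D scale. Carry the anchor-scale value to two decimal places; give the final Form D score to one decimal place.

Form C → anchor (Population P): v = (3.4/5.1)(32 − 24.7) + 12.6 = 17.47
anchor → Form D (Population Q): y = (4.2/3.7)(17.47 − 13.3) + 28.1 = 32.8

32.8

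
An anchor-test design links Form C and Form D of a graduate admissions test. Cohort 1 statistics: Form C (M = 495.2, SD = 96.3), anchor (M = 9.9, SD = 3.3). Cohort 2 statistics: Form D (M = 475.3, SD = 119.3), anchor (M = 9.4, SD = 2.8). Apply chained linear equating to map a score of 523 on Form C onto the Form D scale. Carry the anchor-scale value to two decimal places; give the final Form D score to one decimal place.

Form C → anchor (Cohort 1): v = (3.3/96.3)(523 − 495.2) + 9.9 = 10.85
anchor → Form D (Cohort 2): y = (119.3/2.8)(10.85 − 9.4) + 475.3 = 537.1

537.1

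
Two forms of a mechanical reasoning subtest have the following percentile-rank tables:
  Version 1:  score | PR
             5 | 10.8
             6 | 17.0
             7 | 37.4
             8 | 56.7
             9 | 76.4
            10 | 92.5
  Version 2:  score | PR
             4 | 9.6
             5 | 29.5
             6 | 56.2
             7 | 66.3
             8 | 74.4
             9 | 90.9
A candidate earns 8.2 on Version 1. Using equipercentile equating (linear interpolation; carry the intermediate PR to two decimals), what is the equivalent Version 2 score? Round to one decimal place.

PR of 8.2 on Version 1: 56.7 + (8.2 − 8)/(9 − 8) × (76.4 − 56.7) = 60.64
On Version 2, PR 60.64 falls between score 6 (PR 56.2) and 7 (PR 66.3).
Interpolate: 6 + (60.64 − 56.2)/(66.3 − 56.2) × (7 − 6) = 6.4

6.4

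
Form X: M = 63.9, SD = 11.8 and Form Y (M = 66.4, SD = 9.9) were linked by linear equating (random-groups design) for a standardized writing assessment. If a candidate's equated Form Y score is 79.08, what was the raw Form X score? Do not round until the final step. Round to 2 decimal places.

79.01

Invert y = (SD_Y/SD_X)(x − M_X) + M_Y:
x = (SD_X/SD_Y)(y − M_Y) + M_X = (11.8/9.9)(79.08 − 66.4) + 63.9
x = 1.191919 × 12.680 + 63.9 = 79.01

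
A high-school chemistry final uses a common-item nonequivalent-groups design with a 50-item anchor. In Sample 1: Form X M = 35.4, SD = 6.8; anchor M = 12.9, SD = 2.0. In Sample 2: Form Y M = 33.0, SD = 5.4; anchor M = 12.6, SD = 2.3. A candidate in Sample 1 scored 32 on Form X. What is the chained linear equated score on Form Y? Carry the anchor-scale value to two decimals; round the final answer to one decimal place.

31.4

Form X → anchor (Sample 1): v = (2.0/6.8)(32 − 35.4) + 12.9 = 11.90
anchor → Form Y (Sample 2): y = (5.4/2.3)(11.90 − 12.6) + 33.0 = 31.4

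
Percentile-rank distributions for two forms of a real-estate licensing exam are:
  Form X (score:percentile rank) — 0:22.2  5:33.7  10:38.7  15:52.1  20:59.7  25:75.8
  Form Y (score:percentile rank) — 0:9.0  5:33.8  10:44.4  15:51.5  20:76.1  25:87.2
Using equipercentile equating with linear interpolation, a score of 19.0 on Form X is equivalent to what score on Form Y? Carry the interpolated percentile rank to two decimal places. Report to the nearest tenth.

PR of 19.0 on Form X: 52.1 + (19.0 − 15)/(20 − 15) × (59.7 − 52.1) = 58.18
On Form Y, PR 58.18 falls between score 15 (PR 51.5) and 20 (PR 76.1).
Interpolate: 15 + (58.18 − 51.5)/(76.1 − 51.5) × (20 − 15) = 16.4

16.4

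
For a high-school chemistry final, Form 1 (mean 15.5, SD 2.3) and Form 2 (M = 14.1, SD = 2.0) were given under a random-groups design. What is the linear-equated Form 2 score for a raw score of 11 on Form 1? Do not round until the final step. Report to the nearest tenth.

Linear equating: y = (SD_Y/SD_X)(x − M_X) + M_Y
y = (2.0/2.3)(11 − 15.5) + 14.1
y = 0.869565 × -4.5 + 14.1 = -3.9130 + 14.1 = 10.2

10.2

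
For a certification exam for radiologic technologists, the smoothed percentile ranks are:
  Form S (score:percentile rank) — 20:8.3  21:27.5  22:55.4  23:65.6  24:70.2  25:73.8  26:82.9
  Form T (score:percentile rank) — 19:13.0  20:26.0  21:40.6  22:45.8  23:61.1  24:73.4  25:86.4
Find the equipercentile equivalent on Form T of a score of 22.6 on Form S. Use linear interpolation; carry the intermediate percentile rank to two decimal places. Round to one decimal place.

23.0

PR of 22.6 on Form S: 55.4 + (22.6 − 22)/(23 − 22) × (65.6 − 55.4) = 61.52
On Form T, PR 61.52 falls between score 23 (PR 61.1) and 24 (PR 73.4).
Interpolate: 23 + (61.52 − 61.1)/(73.4 − 61.1) × (24 − 23) = 23.0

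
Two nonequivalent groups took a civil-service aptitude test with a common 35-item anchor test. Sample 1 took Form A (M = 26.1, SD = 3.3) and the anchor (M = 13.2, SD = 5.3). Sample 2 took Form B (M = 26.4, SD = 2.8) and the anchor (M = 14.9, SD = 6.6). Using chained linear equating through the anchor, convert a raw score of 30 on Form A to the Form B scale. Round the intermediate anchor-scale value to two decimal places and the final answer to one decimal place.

28.3

Form A → anchor (Sample 1): v = (5.3/3.3)(30 − 26.1) + 13.2 = 19.46
anchor → Form B (Sample 2): y = (2.8/6.6)(19.46 − 14.9) + 26.4 = 28.3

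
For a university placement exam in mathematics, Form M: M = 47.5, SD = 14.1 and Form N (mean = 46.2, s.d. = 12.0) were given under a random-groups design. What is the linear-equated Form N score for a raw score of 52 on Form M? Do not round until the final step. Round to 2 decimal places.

Linear equating: y = (SD_Y/SD_X)(x − M_X) + M_Y
y = (12.0/14.1)(52 − 47.5) + 46.2
y = 0.851064 × 4.5 + 46.2 = 3.8298 + 46.2 = 50.03

50.03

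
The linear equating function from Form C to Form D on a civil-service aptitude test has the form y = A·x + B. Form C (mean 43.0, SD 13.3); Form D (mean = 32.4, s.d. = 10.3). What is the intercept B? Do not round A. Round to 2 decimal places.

A = SD_Y / SD_X = 10.3 / 13.3 = 0.774436
B = M_Y − A·M_X = 32.4 − 0.774436 × 43.0 = -0.90

-0.90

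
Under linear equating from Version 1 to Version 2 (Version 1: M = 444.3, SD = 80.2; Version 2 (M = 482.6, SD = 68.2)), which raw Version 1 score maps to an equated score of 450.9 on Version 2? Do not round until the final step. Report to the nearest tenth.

407.0

Invert y = (SD_Y/SD_X)(x − M_X) + M_Y:
x = (SD_X/SD_Y)(y − M_Y) + M_X = (80.2/68.2)(450.9 − 482.6) + 444.3
x = 1.175953 × -31.700 + 444.3 = 407.0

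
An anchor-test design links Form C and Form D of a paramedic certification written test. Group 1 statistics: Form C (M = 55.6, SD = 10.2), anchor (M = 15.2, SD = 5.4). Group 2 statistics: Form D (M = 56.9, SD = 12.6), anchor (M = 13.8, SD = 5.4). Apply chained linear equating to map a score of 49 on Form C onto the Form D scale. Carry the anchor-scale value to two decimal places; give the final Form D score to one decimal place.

Form C → anchor (Group 1): v = (5.4/10.2)(49 − 55.6) + 15.2 = 11.71
anchor → Form D (Group 2): y = (12.6/5.4)(11.71 − 13.8) + 56.9 = 52.0

52.0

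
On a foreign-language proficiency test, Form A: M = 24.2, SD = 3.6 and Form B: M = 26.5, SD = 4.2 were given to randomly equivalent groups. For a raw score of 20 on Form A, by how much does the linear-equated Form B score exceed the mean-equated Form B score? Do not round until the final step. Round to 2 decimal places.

Mean-equated: 20 + (26.5 − 24.2) = 22.30
Linear-equated: (4.2/3.6)(20 − 24.2) + 26.5 = 21.600
Difference = 21.600 − 22.30 = -0.70

-0.70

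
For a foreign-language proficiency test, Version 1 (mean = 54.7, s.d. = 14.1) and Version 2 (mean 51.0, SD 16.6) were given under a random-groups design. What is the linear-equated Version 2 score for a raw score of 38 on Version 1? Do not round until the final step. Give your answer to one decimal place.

Linear equating: y = (SD_Y/SD_X)(x − M_X) + M_Y
y = (16.6/14.1)(38 − 54.7) + 51.0
y = 1.177305 × -16.7 + 51.0 = -19.6610 + 51.0 = 31.3

31.3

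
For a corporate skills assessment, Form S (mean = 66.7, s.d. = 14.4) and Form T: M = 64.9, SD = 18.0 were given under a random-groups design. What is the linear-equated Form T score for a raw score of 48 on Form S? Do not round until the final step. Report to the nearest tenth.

41.5

Linear equating: y = (SD_Y/SD_X)(x − M_X) + M_Y
y = (18.0/14.4)(48 − 66.7) + 64.9
y = 1.250000 × -18.7 + 64.9 = -23.3750 + 64.9 = 41.5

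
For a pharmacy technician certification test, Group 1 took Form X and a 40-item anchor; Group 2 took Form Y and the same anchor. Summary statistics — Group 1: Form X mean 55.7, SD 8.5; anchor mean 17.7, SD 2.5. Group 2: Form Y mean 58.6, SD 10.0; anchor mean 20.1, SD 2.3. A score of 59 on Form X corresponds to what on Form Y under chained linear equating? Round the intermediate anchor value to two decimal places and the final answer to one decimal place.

52.4

Form X → anchor (Group 1): v = (2.5/8.5)(59 − 55.7) + 17.7 = 18.67
anchor → Form Y (Group 2): y = (10.0/2.3)(18.67 − 20.1) + 58.6 = 52.4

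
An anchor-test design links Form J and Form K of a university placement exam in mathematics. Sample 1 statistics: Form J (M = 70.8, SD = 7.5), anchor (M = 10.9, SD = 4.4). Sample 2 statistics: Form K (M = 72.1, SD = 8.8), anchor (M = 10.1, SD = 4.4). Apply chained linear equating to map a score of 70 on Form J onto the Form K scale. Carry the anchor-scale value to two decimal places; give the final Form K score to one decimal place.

Form J → anchor (Sample 1): v = (4.4/7.5)(70 − 70.8) + 10.9 = 10.43
anchor → Form K (Sample 2): y = (8.8/4.4)(10.43 − 10.1) + 72.1 = 72.8

72.8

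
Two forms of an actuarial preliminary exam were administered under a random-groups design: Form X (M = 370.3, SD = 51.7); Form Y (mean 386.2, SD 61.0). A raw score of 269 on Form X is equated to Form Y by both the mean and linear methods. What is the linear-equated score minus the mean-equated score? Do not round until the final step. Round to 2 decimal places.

-18.22

Mean-equated: 269 + (386.2 − 370.3) = 284.90
Linear-equated: (61.0/51.7)(269 − 370.3) + 386.2 = 266.678
Difference = 266.678 − 284.90 = -18.22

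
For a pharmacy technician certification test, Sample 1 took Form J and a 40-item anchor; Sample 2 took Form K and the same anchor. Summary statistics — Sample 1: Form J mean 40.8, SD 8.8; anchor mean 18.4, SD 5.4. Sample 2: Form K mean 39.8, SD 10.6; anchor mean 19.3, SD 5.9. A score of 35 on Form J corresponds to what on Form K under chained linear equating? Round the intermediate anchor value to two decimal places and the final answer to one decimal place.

Form J → anchor (Sample 1): v = (5.4/8.8)(35 − 40.8) + 18.4 = 14.84
anchor → Form K (Sample 2): y = (10.6/5.9)(14.84 − 19.3) + 39.8 = 31.8

31.8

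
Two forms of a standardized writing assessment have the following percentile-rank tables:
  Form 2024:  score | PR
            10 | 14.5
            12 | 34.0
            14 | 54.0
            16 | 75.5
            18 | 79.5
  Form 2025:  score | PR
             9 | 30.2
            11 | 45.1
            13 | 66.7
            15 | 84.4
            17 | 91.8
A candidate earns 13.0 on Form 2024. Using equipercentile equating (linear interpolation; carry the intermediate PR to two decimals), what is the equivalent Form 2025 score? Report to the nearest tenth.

10.9

PR of 13.0 on Form 2024: 34.0 + (13.0 − 12)/(14 − 12) × (54.0 − 34.0) = 44.00
On Form 2025, PR 44.00 falls between score 9 (PR 30.2) and 11 (PR 45.1).
Interpolate: 9 + (44.00 − 30.2)/(45.1 − 30.2) × (11 − 9) = 10.9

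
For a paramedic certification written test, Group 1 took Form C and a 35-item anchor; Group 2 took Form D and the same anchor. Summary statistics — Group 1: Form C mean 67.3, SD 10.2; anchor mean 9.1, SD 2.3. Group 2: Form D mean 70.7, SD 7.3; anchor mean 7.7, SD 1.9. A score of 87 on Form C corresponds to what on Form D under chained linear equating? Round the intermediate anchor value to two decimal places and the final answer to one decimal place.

93.1

Form C → anchor (Group 1): v = (2.3/10.2)(87 − 67.3) + 9.1 = 13.54
anchor → Form D (Group 2): y = (7.3/1.9)(13.54 − 7.7) + 70.7 = 93.1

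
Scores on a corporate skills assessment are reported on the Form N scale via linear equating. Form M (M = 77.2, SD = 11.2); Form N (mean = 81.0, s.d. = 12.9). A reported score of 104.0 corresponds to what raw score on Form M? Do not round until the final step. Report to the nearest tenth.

Invert y = (SD_Y/SD_X)(x − M_X) + M_Y:
x = (SD_X/SD_Y)(y − M_Y) + M_X = (11.2/12.9)(104.0 − 81.0) + 77.2
x = 0.868217 × 23.000 + 77.2 = 97.2

97.2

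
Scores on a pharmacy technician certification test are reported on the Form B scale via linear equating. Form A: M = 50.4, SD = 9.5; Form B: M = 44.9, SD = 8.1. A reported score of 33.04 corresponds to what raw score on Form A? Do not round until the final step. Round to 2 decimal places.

Invert y = (SD_Y/SD_X)(x − M_X) + M_Y:
x = (SD_X/SD_Y)(y − M_Y) + M_X = (9.5/8.1)(33.04 − 44.9) + 50.4
x = 1.172840 × -11.860 + 50.4 = 36.49

36.49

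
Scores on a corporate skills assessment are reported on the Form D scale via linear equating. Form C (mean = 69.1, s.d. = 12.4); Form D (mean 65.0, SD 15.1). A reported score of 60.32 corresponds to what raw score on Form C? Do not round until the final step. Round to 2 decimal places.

Invert y = (SD_Y/SD_X)(x − M_X) + M_Y:
x = (SD_X/SD_Y)(y − M_Y) + M_X = (12.4/15.1)(60.32 − 65.0) + 69.1
x = 0.821192 × -4.680 + 69.1 = 65.26

65.26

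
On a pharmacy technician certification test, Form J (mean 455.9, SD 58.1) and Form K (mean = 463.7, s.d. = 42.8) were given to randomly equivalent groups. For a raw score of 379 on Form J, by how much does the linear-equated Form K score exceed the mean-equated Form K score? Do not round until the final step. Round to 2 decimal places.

Mean-equated: 379 + (463.7 − 455.9) = 386.80
Linear-equated: (42.8/58.1)(379 − 455.9) + 463.7 = 407.051
Difference = 407.051 − 386.80 = 20.25

20.25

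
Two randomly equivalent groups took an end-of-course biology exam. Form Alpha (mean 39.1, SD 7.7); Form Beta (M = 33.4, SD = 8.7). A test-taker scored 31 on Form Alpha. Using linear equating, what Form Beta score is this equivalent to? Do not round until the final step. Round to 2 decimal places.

24.25

Linear equating: y = (SD_Y/SD_X)(x − M_X) + M_Y
y = (8.7/7.7)(31 − 39.1) + 33.4
y = 1.129870 × -8.1 + 33.4 = -9.1519 + 33.4 = 24.25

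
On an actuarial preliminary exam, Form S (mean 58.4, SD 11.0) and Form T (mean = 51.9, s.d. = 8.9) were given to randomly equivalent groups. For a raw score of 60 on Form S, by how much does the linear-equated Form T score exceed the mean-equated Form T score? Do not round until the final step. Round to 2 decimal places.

Mean-equated: 60 + (51.9 − 58.4) = 53.50
Linear-equated: (8.9/11.0)(60 − 58.4) + 51.9 = 53.195
Difference = 53.195 − 53.50 = -0.31

-0.31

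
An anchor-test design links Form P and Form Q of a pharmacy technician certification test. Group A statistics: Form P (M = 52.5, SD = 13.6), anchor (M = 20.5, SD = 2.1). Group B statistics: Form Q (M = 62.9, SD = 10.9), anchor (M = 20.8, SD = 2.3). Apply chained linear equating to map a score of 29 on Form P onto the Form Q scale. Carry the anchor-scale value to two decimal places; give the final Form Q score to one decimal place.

44.3

Form P → anchor (Group A): v = (2.1/13.6)(29 − 52.5) + 20.5 = 16.87
anchor → Form Q (Group B): y = (10.9/2.3)(16.87 − 20.8) + 62.9 = 44.3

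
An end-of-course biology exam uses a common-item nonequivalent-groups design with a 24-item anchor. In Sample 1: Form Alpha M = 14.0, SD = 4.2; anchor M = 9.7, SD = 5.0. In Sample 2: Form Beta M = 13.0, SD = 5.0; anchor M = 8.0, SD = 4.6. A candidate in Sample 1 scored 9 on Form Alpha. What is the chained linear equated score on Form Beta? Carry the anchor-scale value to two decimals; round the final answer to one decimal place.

Form Alpha → anchor (Sample 1): v = (5.0/4.2)(9 − 14.0) + 9.7 = 3.75
anchor → Form Beta (Sample 2): y = (5.0/4.6)(3.75 − 8.0) + 13.0 = 8.4

8.4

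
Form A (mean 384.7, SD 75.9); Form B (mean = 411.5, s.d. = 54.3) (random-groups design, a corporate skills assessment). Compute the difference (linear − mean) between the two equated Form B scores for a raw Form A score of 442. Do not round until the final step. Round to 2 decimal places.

-16.31

Mean-equated: 442 + (411.5 − 384.7) = 468.80
Linear-equated: (54.3/75.9)(442 − 384.7) + 411.5 = 452.493
Difference = 452.493 − 468.80 = -16.31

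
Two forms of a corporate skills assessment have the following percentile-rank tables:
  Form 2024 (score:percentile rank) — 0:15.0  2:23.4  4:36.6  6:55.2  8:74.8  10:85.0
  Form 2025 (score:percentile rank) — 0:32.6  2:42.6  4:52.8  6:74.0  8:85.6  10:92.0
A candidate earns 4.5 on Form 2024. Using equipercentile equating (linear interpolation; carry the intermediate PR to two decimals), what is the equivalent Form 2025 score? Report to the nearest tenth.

1.7

PR of 4.5 on Form 2024: 36.6 + (4.5 − 4)/(6 − 4) × (55.2 − 36.6) = 41.25
On Form 2025, PR 41.25 falls between score 0 (PR 32.6) and 2 (PR 42.6).
Interpolate: 0 + (41.25 − 32.6)/(42.6 − 32.6) × (2 − 0) = 1.7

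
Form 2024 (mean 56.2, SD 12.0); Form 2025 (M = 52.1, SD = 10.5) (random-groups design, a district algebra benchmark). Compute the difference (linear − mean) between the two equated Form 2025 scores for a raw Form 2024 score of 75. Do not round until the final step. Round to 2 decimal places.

Mean-equated: 75 + (52.1 − 56.2) = 70.90
Linear-equated: (10.5/12.0)(75 − 56.2) + 52.1 = 68.550
Difference = 68.550 − 70.90 = -2.35

-2.35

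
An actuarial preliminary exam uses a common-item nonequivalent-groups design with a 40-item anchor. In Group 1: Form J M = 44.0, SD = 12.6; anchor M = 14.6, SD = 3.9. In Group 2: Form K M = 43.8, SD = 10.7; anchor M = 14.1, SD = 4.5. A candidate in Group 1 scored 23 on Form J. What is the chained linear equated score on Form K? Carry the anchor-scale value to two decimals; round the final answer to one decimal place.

29.5

Form J → anchor (Group 1): v = (3.9/12.6)(23 − 44.0) + 14.6 = 8.10
anchor → Form K (Group 2): y = (10.7/4.5)(8.10 − 14.1) + 43.8 = 29.5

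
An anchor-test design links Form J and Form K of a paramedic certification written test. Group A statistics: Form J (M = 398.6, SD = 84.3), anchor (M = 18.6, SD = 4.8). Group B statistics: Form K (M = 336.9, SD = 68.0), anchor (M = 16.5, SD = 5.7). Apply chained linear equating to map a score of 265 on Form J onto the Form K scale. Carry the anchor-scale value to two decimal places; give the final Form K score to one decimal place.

Form J → anchor (Group A): v = (4.8/84.3)(265 − 398.6) + 18.6 = 10.99
anchor → Form K (Group B): y = (68.0/5.7)(10.99 − 16.5) + 336.9 = 271.2

271.2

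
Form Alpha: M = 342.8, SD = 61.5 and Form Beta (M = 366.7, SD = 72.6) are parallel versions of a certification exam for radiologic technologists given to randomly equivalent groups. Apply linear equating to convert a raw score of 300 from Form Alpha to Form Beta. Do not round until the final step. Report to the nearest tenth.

316.2

Linear equating: y = (SD_Y/SD_X)(x − M_X) + M_Y
y = (72.6/61.5)(300 − 342.8) + 366.7
y = 1.180488 × -42.8 + 366.7 = -50.5249 + 366.7 = 316.2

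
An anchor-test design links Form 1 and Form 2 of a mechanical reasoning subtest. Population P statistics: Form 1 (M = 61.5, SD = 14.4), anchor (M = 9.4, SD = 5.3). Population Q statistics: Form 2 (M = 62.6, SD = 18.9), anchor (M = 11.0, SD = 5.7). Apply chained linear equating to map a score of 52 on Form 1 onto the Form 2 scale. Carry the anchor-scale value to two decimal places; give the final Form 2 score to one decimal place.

45.7

Form 1 → anchor (Population P): v = (5.3/14.4)(52 − 61.5) + 9.4 = 5.90
anchor → Form 2 (Population Q): y = (18.9/5.7)(5.90 − 11.0) + 62.6 = 45.7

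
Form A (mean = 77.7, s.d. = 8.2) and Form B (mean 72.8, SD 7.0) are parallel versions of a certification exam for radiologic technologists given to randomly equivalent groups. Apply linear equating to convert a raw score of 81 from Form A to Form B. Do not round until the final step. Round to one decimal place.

75.6

Linear equating: y = (SD_Y/SD_X)(x − M_X) + M_Y
y = (7.0/8.2)(81 − 77.7) + 72.8
y = 0.853659 × 3.3 + 72.8 = 2.8171 + 72.8 = 75.6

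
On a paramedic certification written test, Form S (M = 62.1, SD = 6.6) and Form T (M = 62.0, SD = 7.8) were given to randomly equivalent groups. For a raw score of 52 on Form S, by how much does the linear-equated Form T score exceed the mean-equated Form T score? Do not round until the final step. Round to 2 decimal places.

-1.84

Mean-equated: 52 + (62.0 − 62.1) = 51.90
Linear-equated: (7.8/6.6)(52 − 62.1) + 62.0 = 50.064
Difference = 50.064 − 51.90 = -1.84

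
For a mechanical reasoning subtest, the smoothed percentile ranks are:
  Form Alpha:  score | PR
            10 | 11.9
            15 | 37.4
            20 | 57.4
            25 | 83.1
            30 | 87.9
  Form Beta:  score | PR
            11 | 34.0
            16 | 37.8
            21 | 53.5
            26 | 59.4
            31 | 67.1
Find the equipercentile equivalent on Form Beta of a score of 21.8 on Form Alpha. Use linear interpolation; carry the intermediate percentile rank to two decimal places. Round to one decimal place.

30.7

PR of 21.8 on Form Alpha: 57.4 + (21.8 − 20)/(25 − 20) × (83.1 − 57.4) = 66.65
On Form Beta, PR 66.65 falls between score 26 (PR 59.4) and 31 (PR 67.1).
Interpolate: 26 + (66.65 − 59.4)/(67.1 − 59.4) × (31 − 26) = 30.7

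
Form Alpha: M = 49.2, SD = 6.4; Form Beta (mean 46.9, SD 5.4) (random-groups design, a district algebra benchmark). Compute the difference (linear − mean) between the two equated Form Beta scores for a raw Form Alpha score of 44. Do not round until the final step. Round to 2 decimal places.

Mean-equated: 44 + (46.9 − 49.2) = 41.70
Linear-equated: (5.4/6.4)(44 − 49.2) + 46.9 = 42.512
Difference = 42.512 − 41.70 = 0.81

0.81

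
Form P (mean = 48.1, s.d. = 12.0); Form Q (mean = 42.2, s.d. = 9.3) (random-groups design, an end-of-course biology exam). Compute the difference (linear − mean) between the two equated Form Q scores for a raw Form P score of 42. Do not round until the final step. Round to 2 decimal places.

1.37

Mean-equated: 42 + (42.2 − 48.1) = 36.10
Linear-equated: (9.3/12.0)(42 − 48.1) + 42.2 = 37.473
Difference = 37.473 − 36.10 = 1.37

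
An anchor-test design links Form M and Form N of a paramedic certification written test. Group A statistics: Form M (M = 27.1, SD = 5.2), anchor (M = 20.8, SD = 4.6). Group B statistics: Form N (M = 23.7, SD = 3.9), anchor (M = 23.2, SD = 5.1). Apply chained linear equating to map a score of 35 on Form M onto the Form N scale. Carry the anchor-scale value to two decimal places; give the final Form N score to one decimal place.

Form M → anchor (Group A): v = (4.6/5.2)(35 − 27.1) + 20.8 = 27.79
anchor → Form N (Group B): y = (3.9/5.1)(27.79 − 23.2) + 23.7 = 27.2

27.2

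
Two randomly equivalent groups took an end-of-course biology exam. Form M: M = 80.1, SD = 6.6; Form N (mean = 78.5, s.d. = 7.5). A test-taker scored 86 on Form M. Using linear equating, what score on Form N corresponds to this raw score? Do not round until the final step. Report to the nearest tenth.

Linear equating: y = (SD_Y/SD_X)(x − M_X) + M_Y
y = (7.5/6.6)(86 − 80.1) + 78.5
y = 1.136364 × 5.9 + 78.5 = 6.7045 + 78.5 = 85.2

85.2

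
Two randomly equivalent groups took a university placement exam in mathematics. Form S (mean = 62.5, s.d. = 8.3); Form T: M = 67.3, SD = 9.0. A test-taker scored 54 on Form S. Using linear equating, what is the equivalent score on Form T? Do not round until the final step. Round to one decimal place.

Linear equating: y = (SD_Y/SD_X)(x − M_X) + M_Y
y = (9.0/8.3)(54 − 62.5) + 67.3
y = 1.084337 × -8.5 + 67.3 = -9.2169 + 67.3 = 58.1

58.1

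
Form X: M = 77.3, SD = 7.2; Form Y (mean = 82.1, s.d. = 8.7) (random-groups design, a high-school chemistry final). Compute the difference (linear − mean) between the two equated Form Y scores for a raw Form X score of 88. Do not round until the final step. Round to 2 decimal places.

Mean-equated: 88 + (82.1 − 77.3) = 92.80
Linear-equated: (8.7/7.2)(88 − 77.3) + 82.1 = 95.029
Difference = 95.029 − 92.80 = 2.23

2.23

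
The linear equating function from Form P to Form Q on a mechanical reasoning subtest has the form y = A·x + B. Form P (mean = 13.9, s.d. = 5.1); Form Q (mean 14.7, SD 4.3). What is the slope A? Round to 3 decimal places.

A = SD_Y / SD_X = 4.3 / 5.1 = 0.843

0.843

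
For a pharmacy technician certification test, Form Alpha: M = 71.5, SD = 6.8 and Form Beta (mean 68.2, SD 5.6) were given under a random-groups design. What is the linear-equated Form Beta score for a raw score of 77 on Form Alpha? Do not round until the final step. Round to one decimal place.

72.7

Linear equating: y = (SD_Y/SD_X)(x − M_X) + M_Y
y = (5.6/6.8)(77 − 71.5) + 68.2
y = 0.823529 × 5.5 + 68.2 = 4.5294 + 68.2 = 72.7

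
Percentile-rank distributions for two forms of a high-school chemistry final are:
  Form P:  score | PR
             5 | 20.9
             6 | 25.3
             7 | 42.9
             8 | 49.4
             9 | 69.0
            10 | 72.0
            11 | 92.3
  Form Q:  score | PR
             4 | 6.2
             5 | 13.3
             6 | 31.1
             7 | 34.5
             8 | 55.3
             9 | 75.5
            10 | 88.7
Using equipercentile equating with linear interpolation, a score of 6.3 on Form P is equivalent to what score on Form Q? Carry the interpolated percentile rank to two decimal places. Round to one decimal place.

PR of 6.3 on Form P: 25.3 + (6.3 − 6)/(7 − 6) × (42.9 − 25.3) = 30.58
On Form Q, PR 30.58 falls between score 5 (PR 13.3) and 6 (PR 31.1).
Interpolate: 5 + (30.58 − 13.3)/(31.1 − 13.3) × (6 − 5) = 6.0

6.0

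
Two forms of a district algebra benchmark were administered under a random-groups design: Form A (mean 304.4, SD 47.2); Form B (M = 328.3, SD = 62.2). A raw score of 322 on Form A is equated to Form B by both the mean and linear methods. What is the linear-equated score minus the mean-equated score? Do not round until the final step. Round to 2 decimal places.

5.59

Mean-equated: 322 + (328.3 − 304.4) = 345.90
Linear-equated: (62.2/47.2)(322 − 304.4) + 328.3 = 351.493
Difference = 351.493 − 345.90 = 5.59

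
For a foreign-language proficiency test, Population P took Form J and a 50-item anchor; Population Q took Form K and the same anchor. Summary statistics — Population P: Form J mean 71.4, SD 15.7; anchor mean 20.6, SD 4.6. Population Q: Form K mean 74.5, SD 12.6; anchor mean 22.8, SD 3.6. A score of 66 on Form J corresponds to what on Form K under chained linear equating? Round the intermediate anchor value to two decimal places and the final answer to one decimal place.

61.3

Form J → anchor (Population P): v = (4.6/15.7)(66 − 71.4) + 20.6 = 19.02
anchor → Form K (Population Q): y = (12.6/3.6)(19.02 − 22.8) + 74.5 = 61.3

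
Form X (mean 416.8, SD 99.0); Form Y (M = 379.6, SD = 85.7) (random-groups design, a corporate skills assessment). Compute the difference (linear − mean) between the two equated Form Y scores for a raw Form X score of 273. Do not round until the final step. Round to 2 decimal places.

19.32

Mean-equated: 273 + (379.6 − 416.8) = 235.80
Linear-equated: (85.7/99.0)(273 − 416.8) + 379.6 = 255.119
Difference = 255.119 − 235.80 = 19.32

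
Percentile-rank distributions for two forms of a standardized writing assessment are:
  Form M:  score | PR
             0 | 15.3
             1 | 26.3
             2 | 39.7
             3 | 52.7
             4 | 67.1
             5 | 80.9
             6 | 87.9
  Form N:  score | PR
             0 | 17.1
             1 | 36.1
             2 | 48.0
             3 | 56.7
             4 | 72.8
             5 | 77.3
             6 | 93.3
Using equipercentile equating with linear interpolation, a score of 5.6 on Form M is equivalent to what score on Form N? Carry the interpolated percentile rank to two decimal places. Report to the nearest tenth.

PR of 5.6 on Form M: 80.9 + (5.6 − 5)/(6 − 5) × (87.9 − 80.9) = 85.10
On Form N, PR 85.10 falls between score 5 (PR 77.3) and 6 (PR 93.3).
Interpolate: 5 + (85.10 − 77.3)/(93.3 − 77.3) × (6 − 5) = 5.5

5.5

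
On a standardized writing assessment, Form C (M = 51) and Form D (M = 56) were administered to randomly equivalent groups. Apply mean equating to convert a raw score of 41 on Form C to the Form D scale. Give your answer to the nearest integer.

46

Mean equating: y = x + (M_Y − M_X) = 41 + (56 − 51) = 46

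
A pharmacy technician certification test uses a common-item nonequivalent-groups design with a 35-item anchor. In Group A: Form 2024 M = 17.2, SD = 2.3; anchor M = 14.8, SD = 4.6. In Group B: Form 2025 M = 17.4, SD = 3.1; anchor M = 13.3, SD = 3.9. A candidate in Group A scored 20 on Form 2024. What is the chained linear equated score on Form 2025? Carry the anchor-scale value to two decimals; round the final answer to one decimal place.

23.0

Form 2024 → anchor (Group A): v = (4.6/2.3)(20 − 17.2) + 14.8 = 20.40
anchor → Form 2025 (Group B): y = (3.1/3.9)(20.40 − 13.3) + 17.4 = 23.0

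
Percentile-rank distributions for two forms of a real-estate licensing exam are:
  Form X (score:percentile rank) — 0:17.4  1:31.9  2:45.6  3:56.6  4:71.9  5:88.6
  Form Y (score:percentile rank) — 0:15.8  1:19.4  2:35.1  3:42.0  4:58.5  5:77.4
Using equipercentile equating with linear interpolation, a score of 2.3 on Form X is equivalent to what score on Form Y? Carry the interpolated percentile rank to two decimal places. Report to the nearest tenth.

PR of 2.3 on Form X: 45.6 + (2.3 − 2)/(3 − 2) × (56.6 − 45.6) = 48.90
On Form Y, PR 48.90 falls between score 3 (PR 42.0) and 4 (PR 58.5).
Interpolate: 3 + (48.90 − 42.0)/(58.5 − 42.0) × (4 − 3) = 3.4

3.4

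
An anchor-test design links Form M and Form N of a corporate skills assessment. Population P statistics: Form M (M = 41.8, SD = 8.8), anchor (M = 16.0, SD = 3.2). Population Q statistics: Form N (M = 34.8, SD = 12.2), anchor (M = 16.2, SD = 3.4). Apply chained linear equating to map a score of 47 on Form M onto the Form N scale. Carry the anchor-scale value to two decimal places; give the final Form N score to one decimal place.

Form M → anchor (Population P): v = (3.2/8.8)(47 − 41.8) + 16.0 = 17.89
anchor → Form N (Population Q): y = (12.2/3.4)(17.89 − 16.2) + 34.8 = 40.9

40.9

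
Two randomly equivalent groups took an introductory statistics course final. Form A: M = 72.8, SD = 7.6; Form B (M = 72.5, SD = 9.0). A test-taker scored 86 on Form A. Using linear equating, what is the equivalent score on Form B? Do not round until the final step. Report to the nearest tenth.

Linear equating: y = (SD_Y/SD_X)(x − M_X) + M_Y
y = (9.0/7.6)(86 − 72.8) + 72.5
y = 1.184211 × 13.2 + 72.5 = 15.6316 + 72.5 = 88.1

88.1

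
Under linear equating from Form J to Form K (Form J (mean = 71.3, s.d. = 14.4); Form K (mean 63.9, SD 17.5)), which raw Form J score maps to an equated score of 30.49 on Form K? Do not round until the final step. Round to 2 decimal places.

Invert y = (SD_Y/SD_X)(x − M_X) + M_Y:
x = (SD_X/SD_Y)(y − M_Y) + M_X = (14.4/17.5)(30.49 − 63.9) + 71.3
x = 0.822857 × -33.410 + 71.3 = 43.81

43.81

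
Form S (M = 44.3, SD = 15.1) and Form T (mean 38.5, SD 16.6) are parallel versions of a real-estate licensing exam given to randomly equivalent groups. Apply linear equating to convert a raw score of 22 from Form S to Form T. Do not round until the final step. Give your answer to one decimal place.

14.0

Linear equating: y = (SD_Y/SD_X)(x − M_X) + M_Y
y = (16.6/15.1)(22 − 44.3) + 38.5
y = 1.099338 × -22.3 + 38.5 = -24.5152 + 38.5 = 14.0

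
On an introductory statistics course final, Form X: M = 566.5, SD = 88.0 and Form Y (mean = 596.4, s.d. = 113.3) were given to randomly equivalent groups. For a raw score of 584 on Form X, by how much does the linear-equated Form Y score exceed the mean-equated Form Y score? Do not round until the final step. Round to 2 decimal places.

Mean-equated: 584 + (596.4 − 566.5) = 613.90
Linear-equated: (113.3/88.0)(584 − 566.5) + 596.4 = 618.931
Difference = 618.931 − 613.90 = 5.03

5.03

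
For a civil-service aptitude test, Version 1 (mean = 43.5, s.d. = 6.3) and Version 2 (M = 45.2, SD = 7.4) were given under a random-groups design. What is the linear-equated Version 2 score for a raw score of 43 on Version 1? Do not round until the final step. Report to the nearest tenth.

44.6

Linear equating: y = (SD_Y/SD_X)(x − M_X) + M_Y
y = (7.4/6.3)(43 − 43.5) + 45.2
y = 1.174603 × -0.5 + 45.2 = -0.5873 + 45.2 = 44.6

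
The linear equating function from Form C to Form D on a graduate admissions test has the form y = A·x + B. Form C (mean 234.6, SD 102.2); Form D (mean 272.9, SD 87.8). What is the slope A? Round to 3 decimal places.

A = SD_Y / SD_X = 87.8 / 102.2 = 0.859

0.859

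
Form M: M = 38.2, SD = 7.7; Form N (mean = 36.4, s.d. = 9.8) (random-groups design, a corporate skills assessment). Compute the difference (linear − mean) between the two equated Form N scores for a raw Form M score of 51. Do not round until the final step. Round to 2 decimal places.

Mean-equated: 51 + (36.4 − 38.2) = 49.20
Linear-equated: (9.8/7.7)(51 − 38.2) + 36.4 = 52.691
Difference = 52.691 − 49.20 = 3.49

3.49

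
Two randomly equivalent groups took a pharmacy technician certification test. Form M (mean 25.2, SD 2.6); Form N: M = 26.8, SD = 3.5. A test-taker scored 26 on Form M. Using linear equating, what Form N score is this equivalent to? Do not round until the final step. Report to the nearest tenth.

Linear equating: y = (SD_Y/SD_X)(x − M_X) + M_Y
y = (3.5/2.6)(26 − 25.2) + 26.8
y = 1.346154 × 0.8 + 26.8 = 1.0769 + 26.8 = 27.9

27.9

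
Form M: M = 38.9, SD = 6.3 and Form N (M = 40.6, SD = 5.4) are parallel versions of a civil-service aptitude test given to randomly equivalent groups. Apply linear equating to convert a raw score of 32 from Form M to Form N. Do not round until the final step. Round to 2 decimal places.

Linear equating: y = (SD_Y/SD_X)(x − M_X) + M_Y
y = (5.4/6.3)(32 − 38.9) + 40.6
y = 0.857143 × -6.9 + 40.6 = -5.9143 + 40.6 = 34.69

34.69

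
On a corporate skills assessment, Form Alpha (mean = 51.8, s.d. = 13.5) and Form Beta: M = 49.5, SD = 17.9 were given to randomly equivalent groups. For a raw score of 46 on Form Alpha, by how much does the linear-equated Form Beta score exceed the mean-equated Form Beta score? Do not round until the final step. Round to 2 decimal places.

-1.89

Mean-equated: 46 + (49.5 − 51.8) = 43.70
Linear-equated: (17.9/13.5)(46 − 51.8) + 49.5 = 41.810
Difference = 41.810 − 43.70 = -1.89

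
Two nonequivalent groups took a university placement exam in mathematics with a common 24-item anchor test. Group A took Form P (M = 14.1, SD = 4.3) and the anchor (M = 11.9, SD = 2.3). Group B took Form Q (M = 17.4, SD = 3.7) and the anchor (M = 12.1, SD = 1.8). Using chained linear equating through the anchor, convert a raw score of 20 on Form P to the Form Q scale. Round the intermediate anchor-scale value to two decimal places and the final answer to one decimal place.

Form P → anchor (Group A): v = (2.3/4.3)(20 − 14.1) + 11.9 = 15.06
anchor → Form Q (Group B): y = (3.7/1.8)(15.06 − 12.1) + 17.4 = 23.5

23.5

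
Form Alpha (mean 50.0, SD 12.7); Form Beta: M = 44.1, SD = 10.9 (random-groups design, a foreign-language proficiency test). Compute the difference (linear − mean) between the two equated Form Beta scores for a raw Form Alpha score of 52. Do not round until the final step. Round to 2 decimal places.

-0.28

Mean-equated: 52 + (44.1 − 50.0) = 46.10
Linear-equated: (10.9/12.7)(52 − 50.0) + 44.1 = 45.817
Difference = 45.817 − 46.10 = -0.28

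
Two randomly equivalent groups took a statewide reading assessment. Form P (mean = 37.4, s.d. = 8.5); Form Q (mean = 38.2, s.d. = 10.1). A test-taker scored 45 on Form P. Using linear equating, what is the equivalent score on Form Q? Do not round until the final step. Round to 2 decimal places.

Linear equating: y = (SD_Y/SD_X)(x − M_X) + M_Y
y = (10.1/8.5)(45 − 37.4) + 38.2
y = 1.188235 × 7.6 + 38.2 = 9.0306 + 38.2 = 47.23

47.23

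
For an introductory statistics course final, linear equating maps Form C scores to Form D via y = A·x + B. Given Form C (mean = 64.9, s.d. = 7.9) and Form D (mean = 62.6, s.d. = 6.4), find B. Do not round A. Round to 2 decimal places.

A = SD_Y / SD_X = 6.4 / 7.9 = 0.810127
B = M_Y − A·M_X = 62.6 − 0.810127 × 64.9 = 10.02

10.02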